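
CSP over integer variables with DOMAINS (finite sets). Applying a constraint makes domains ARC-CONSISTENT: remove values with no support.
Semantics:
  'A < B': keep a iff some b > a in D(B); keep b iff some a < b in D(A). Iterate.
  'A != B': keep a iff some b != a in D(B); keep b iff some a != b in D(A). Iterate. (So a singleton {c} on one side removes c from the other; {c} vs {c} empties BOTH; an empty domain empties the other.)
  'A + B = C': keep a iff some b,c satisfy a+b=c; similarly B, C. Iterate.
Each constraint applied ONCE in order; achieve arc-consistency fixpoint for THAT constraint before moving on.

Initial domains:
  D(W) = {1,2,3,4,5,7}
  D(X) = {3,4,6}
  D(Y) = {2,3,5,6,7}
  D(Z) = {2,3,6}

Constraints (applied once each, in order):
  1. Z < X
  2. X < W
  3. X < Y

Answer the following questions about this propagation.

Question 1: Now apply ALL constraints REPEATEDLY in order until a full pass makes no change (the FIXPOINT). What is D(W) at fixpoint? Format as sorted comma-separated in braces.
pass 0 (initial): D(W)={1,2,3,4,5,7}
pass 1: W {1,2,3,4,5,7}->{4,5,7}; Y {2,3,5,6,7}->{5,6,7}; Z {2,3,6}->{2,3}
pass 2: no change
Fixpoint after 2 passes: D(W) = {4,5,7}

Answer: {4,5,7}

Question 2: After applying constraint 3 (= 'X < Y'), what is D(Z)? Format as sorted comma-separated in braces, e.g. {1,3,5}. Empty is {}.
Answer: {2,3}

Derivation:
Constraint 1 (Z < X) on D(Z)={2,3,6} D(X)={3,4,6}: Z {2,3,6}->{2,3}
Constraint 2 (X < W) on D(X)={3,4,6} D(W)={1,2,3,4,5,7}: W {1,2,3,4,5,7}->{4,5,7}
Constraint 3 (X < Y) on D(X)={3,4,6} D(Y)={2,3,5,6,7}: Y {2,3,5,6,7}->{5,6,7}
So after constraint 3: D(Z) = {2,3}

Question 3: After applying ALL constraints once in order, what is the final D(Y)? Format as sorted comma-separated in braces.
Answer: {5,6,7}

Derivation:
Constraint 1 (Z < X) on D(Z)={2,3,6} D(X)={3,4,6}: Z {2,3,6}->{2,3}
Constraint 2 (X < W) on D(X)={3,4,6} D(W)={1,2,3,4,5,7}: W {1,2,3,4,5,7}->{4,5,7}
Constraint 3 (X < Y) on D(X)={3,4,6} D(Y)={2,3,5,6,7}: Y {2,3,5,6,7}->{5,6,7}
So after all 3 constraints: D(Y) = {5,6,7}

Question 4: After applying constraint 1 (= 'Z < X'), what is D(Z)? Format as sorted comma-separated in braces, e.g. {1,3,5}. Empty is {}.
Answer: {2,3}

Derivation:
Constraint 1 (Z < X) on D(Z)={2,3,6} D(X)={3,4,6}: Z {2,3,6}->{2,3}
So after constraint 1: D(Z) = {2,3}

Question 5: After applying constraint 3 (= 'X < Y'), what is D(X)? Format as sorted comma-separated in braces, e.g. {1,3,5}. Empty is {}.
Answer: {3,4,6}

Derivation:
Constraint 1 (Z < X) on D(Z)={2,3,6} D(X)={3,4,6}: Z {2,3,6}->{2,3}
Constraint 2 (X < W) on D(X)={3,4,6} D(W)={1,2,3,4,5,7}: W {1,2,3,4,5,7}->{4,5,7}
Constraint 3 (X < Y) on D(X)={3,4,6} D(Y)={2,3,5,6,7}: Y {2,3,5,6,7}->{5,6,7}
So after constraint 3: D(X) = {3,4,6}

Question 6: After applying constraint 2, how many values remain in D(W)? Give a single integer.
Constraint 1 (Z < X) on D(Z)={2,3,6} D(X)={3,4,6}: Z {2,3,6}->{2,3}
Constraint 2 (X < W) on D(X)={3,4,6} D(W)={1,2,3,4,5,7}: W {1,2,3,4,5,7}->{4,5,7}
So after constraint 2: D(W)={4,5,7}, size = 3

Answer: 3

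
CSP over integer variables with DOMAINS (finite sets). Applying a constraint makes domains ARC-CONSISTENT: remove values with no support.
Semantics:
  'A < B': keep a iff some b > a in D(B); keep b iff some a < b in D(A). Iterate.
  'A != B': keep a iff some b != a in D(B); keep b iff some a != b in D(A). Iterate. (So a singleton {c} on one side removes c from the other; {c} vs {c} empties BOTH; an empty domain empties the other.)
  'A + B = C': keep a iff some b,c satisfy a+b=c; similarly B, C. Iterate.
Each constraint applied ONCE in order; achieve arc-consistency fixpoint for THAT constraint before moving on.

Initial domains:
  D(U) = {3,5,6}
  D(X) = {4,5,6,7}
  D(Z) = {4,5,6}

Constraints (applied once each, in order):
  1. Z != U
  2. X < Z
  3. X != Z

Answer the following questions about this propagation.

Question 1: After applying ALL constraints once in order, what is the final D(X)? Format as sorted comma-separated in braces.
Constraint 1 (Z != U) on D(Z)={4,5,6} D(U)={3,5,6}: no change
Constraint 2 (X < Z) on D(X)={4,5,6,7} D(Z)={4,5,6}: X {4,5,6,7}->{4,5}; Z {4,5,6}->{5,6}
Constraint 3 (X != Z) on D(X)={4,5} D(Z)={5,6}: no change
So after all 3 constraints: D(X) = {4,5}

Answer: {4,5}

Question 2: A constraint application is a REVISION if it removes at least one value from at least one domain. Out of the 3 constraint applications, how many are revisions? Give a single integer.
Constraint 1 (Z != U) on D(Z)={4,5,6} D(U)={3,5,6}: no change => not a revision
Constraint 2 (X < Z) on D(X)={4,5,6,7} D(Z)={4,5,6}: X {4,5,6,7}->{4,5}; Z {4,5,6}->{5,6} => REVISION
Constraint 3 (X != Z) on D(X)={4,5} D(Z)={5,6}: no change => not a revision
Total revisions = 1

Answer: 1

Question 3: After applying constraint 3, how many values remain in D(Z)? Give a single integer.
Constraint 1 (Z != U) on D(Z)={4,5,6} D(U)={3,5,6}: no change
Constraint 2 (X < Z) on D(X)={4,5,6,7} D(Z)={4,5,6}: X {4,5,6,7}->{4,5}; Z {4,5,6}->{5,6}
Constraint 3 (X != Z) on D(X)={4,5} D(Z)={5,6}: no change
So after constraint 3: D(Z)={5,6}, size = 2

Answer: 2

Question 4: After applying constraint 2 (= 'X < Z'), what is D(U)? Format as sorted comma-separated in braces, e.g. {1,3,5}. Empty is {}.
Constraint 1 (Z != U) on D(Z)={4,5,6} D(U)={3,5,6}: no change
Constraint 2 (X < Z) on D(X)={4,5,6,7} D(Z)={4,5,6}: X {4,5,6,7}->{4,5}; Z {4,5,6}->{5,6}
So after constraint 2: D(U) = {3,5,6}

Answer: {3,5,6}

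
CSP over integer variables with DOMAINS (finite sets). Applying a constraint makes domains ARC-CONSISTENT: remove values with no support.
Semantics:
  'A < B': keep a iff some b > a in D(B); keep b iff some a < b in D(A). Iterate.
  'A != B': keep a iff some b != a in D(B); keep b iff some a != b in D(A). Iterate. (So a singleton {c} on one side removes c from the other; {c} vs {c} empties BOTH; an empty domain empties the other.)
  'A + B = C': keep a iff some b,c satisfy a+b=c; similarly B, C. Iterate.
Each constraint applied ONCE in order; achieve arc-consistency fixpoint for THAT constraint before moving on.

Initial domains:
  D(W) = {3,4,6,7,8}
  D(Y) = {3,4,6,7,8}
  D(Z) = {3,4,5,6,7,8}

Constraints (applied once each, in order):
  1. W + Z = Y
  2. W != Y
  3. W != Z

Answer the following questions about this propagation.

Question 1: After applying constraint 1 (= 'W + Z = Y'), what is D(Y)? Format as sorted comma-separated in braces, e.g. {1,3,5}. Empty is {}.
Constraint 1 (W + Z = Y) on D(W)={3,4,6,7,8} D(Z)={3,4,5,6,7,8} D(Y)={3,4,6,7,8}: W {3,4,6,7,8}->{3,4}; Z {3,4,5,6,7,8}->{3,4,5}; Y {3,4,6,7,8}->{6,7,8}
So after constraint 1: D(Y) = {6,7,8}

Answer: {6,7,8}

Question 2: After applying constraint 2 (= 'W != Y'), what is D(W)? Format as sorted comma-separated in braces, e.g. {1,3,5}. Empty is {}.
Answer: {3,4}

Derivation:
Constraint 1 (W + Z = Y) on D(W)={3,4,6,7,8} D(Z)={3,4,5,6,7,8} D(Y)={3,4,6,7,8}: W {3,4,6,7,8}->{3,4}; Z {3,4,5,6,7,8}->{3,4,5}; Y {3,4,6,7,8}->{6,7,8}
Constraint 2 (W != Y) on D(W)={3,4} D(Y)={6,7,8}: no change
So after constraint 2: D(W) = {3,4}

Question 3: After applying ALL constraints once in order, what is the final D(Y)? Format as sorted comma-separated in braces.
Answer: {6,7,8}

Derivation:
Constraint 1 (W + Z = Y) on D(W)={3,4,6,7,8} D(Z)={3,4,5,6,7,8} D(Y)={3,4,6,7,8}: W {3,4,6,7,8}->{3,4}; Z {3,4,5,6,7,8}->{3,4,5}; Y {3,4,6,7,8}->{6,7,8}
Constraint 2 (W != Y) on D(W)={3,4} D(Y)={6,7,8}: no change
Constraint 3 (W != Z) on D(W)={3,4} D(Z)={3,4,5}: no change
So after all 3 constraints: D(Y) = {6,7,8}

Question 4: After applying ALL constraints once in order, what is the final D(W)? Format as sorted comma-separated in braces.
Answer: {3,4}

Derivation:
Constraint 1 (W + Z = Y) on D(W)={3,4,6,7,8} D(Z)={3,4,5,6,7,8} D(Y)={3,4,6,7,8}: W {3,4,6,7,8}->{3,4}; Z {3,4,5,6,7,8}->{3,4,5}; Y {3,4,6,7,8}->{6,7,8}
Constraint 2 (W != Y) on D(W)={3,4} D(Y)={6,7,8}: no change
Constraint 3 (W != Z) on D(W)={3,4} D(Z)={3,4,5}: no change
So after all 3 constraints: D(W) = {3,4}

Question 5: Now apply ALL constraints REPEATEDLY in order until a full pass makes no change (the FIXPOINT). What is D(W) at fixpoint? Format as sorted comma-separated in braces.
pass 0 (initial): D(W)={3,4,6,7,8}
pass 1: W {3,4,6,7,8}->{3,4}; Y {3,4,6,7,8}->{6,7,8}; Z {3,4,5,6,7,8}->{3,4,5}
pass 2: no change
Fixpoint after 2 passes: D(W) = {3,4}

Answer: {3,4}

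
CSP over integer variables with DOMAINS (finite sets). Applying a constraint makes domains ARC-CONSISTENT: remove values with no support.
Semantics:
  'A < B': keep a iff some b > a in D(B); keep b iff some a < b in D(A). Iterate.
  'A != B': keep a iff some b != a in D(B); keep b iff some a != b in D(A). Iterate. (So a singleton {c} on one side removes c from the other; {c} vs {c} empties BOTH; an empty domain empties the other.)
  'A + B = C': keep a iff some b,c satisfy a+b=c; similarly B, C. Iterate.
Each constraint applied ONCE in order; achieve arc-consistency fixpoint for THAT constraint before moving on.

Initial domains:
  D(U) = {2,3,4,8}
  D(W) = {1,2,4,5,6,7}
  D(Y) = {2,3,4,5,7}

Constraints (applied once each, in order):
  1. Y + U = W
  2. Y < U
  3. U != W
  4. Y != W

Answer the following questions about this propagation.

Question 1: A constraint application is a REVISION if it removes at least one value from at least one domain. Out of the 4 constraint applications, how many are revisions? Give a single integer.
Answer: 2

Derivation:
Constraint 1 (Y + U = W) on D(Y)={2,3,4,5,7} D(U)={2,3,4,8} D(W)={1,2,4,5,6,7}: Y {2,3,4,5,7}->{2,3,4,5}; U {2,3,4,8}->{2,3,4}; W {1,2,4,5,6,7}->{4,5,6,7} => REVISION
Constraint 2 (Y < U) on D(Y)={2,3,4,5} D(U)={2,3,4}: Y {2,3,4,5}->{2,3}; U {2,3,4}->{3,4} => REVISION
Constraint 3 (U != W) on D(U)={3,4} D(W)={4,5,6,7}: no change => not a revision
Constraint 4 (Y != W) on D(Y)={2,3} D(W)={4,5,6,7}: no change => not a revision
Total revisions = 2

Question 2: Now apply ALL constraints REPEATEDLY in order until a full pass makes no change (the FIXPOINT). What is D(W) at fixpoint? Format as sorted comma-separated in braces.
Answer: {5,6,7}

Derivation:
pass 0 (initial): D(W)={1,2,4,5,6,7}
pass 1: U {2,3,4,8}->{3,4}; W {1,2,4,5,6,7}->{4,5,6,7}; Y {2,3,4,5,7}->{2,3}
pass 2: W {4,5,6,7}->{5,6,7}
pass 3: no change
Fixpoint after 3 passes: D(W) = {5,6,7}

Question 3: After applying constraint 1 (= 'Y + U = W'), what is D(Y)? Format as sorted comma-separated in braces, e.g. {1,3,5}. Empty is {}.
Answer: {2,3,4,5}

Derivation:
Constraint 1 (Y + U = W) on D(Y)={2,3,4,5,7} D(U)={2,3,4,8} D(W)={1,2,4,5,6,7}: Y {2,3,4,5,7}->{2,3,4,5}; U {2,3,4,8}->{2,3,4}; W {1,2,4,5,6,7}->{4,5,6,7}
So after constraint 1: D(Y) = {2,3,4,5}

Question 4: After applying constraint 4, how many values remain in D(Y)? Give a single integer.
Answer: 2

Derivation:
Constraint 1 (Y + U = W) on D(Y)={2,3,4,5,7} D(U)={2,3,4,8} D(W)={1,2,4,5,6,7}: Y {2,3,4,5,7}->{2,3,4,5}; U {2,3,4,8}->{2,3,4}; W {1,2,4,5,6,7}->{4,5,6,7}
Constraint 2 (Y < U) on D(Y)={2,3,4,5} D(U)={2,3,4}: Y {2,3,4,5}->{2,3}; U {2,3,4}->{3,4}
Constraint 3 (U != W) on D(U)={3,4} D(W)={4,5,6,7}: no change
Constraint 4 (Y != W) on D(Y)={2,3} D(W)={4,5,6,7}: no change
So after constraint 4: D(Y)={2,3}, size = 2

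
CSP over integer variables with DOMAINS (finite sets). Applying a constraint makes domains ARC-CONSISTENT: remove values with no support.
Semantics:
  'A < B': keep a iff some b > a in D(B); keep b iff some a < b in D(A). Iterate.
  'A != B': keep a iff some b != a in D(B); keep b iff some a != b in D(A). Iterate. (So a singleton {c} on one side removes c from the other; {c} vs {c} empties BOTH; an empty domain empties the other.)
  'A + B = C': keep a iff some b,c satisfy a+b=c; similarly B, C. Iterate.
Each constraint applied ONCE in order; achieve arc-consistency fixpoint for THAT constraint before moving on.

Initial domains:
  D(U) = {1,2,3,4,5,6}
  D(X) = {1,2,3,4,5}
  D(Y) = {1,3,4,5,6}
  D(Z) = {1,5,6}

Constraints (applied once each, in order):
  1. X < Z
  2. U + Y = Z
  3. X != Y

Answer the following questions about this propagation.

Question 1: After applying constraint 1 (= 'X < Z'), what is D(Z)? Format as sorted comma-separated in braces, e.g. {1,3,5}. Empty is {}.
Constraint 1 (X < Z) on D(X)={1,2,3,4,5} D(Z)={1,5,6}: Z {1,5,6}->{5,6}
So after constraint 1: D(Z) = {5,6}

Answer: {5,6}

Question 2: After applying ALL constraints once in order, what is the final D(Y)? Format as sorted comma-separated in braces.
Answer: {1,3,4,5}

Derivation:
Constraint 1 (X < Z) on D(X)={1,2,3,4,5} D(Z)={1,5,6}: Z {1,5,6}->{5,6}
Constraint 2 (U + Y = Z) on D(U)={1,2,3,4,5,6} D(Y)={1,3,4,5,6} D(Z)={5,6}: U {1,2,3,4,5,6}->{1,2,3,4,5}; Y {1,3,4,5,6}->{1,3,4,5}
Constraint 3 (X != Y) on D(X)={1,2,3,4,5} D(Y)={1,3,4,5}: no change
So after all 3 constraints: D(Y) = {1,3,4,5}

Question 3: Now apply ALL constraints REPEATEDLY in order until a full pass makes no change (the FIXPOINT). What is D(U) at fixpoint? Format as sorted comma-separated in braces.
Answer: {1,2,3,4,5}

Derivation:
pass 0 (initial): D(U)={1,2,3,4,5,6}
pass 1: U {1,2,3,4,5,6}->{1,2,3,4,5}; Y {1,3,4,5,6}->{1,3,4,5}; Z {1,5,6}->{5,6}
pass 2: no change
Fixpoint after 2 passes: D(U) = {1,2,3,4,5}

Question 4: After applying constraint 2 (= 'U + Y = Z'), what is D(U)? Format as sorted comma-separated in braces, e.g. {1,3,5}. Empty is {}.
Constraint 1 (X < Z) on D(X)={1,2,3,4,5} D(Z)={1,5,6}: Z {1,5,6}->{5,6}
Constraint 2 (U + Y = Z) on D(U)={1,2,3,4,5,6} D(Y)={1,3,4,5,6} D(Z)={5,6}: U {1,2,3,4,5,6}->{1,2,3,4,5}; Y {1,3,4,5,6}->{1,3,4,5}
So after constraint 2: D(U) = {1,2,3,4,5}

Answer: {1,2,3,4,5}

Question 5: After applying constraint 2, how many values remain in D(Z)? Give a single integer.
Constraint 1 (X < Z) on D(X)={1,2,3,4,5} D(Z)={1,5,6}: Z {1,5,6}->{5,6}
Constraint 2 (U + Y = Z) on D(U)={1,2,3,4,5,6} D(Y)={1,3,4,5,6} D(Z)={5,6}: U {1,2,3,4,5,6}->{1,2,3,4,5}; Y {1,3,4,5,6}->{1,3,4,5}
So after constraint 2: D(Z)={5,6}, size = 2

Answer: 2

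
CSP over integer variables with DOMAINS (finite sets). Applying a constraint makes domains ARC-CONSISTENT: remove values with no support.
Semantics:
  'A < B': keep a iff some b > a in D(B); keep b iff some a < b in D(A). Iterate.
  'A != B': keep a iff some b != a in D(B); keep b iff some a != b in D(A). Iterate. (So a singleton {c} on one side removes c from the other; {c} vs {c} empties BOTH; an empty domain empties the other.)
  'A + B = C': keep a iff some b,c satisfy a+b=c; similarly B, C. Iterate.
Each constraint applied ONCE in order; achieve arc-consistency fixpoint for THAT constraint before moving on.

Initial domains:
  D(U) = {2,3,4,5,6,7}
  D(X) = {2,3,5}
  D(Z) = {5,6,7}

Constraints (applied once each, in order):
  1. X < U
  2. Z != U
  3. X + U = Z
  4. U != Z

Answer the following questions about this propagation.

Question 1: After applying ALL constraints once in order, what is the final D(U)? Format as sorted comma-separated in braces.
Constraint 1 (X < U) on D(X)={2,3,5} D(U)={2,3,4,5,6,7}: U {2,3,4,5,6,7}->{3,4,5,6,7}
Constraint 2 (Z != U) on D(Z)={5,6,7} D(U)={3,4,5,6,7}: no change
Constraint 3 (X + U = Z) on D(X)={2,3,5} D(U)={3,4,5,6,7} D(Z)={5,6,7}: X {2,3,5}->{2,3}; U {3,4,5,6,7}->{3,4,5}
Constraint 4 (U != Z) on D(U)={3,4,5} D(Z)={5,6,7}: no change
So after all 4 constraints: D(U) = {3,4,5}

Answer: {3,4,5}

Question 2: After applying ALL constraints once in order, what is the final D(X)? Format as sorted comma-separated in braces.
Answer: {2,3}

Derivation:
Constraint 1 (X < U) on D(X)={2,3,5} D(U)={2,3,4,5,6,7}: U {2,3,4,5,6,7}->{3,4,5,6,7}
Constraint 2 (Z != U) on D(Z)={5,6,7} D(U)={3,4,5,6,7}: no change
Constraint 3 (X + U = Z) on D(X)={2,3,5} D(U)={3,4,5,6,7} D(Z)={5,6,7}: X {2,3,5}->{2,3}; U {3,4,5,6,7}->{3,4,5}
Constraint 4 (U != Z) on D(U)={3,4,5} D(Z)={5,6,7}: no change
So after all 4 constraints: D(X) = {2,3}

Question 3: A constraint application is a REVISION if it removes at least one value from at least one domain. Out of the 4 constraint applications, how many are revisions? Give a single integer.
Answer: 2

Derivation:
Constraint 1 (X < U) on D(X)={2,3,5} D(U)={2,3,4,5,6,7}: U {2,3,4,5,6,7}->{3,4,5,6,7} => REVISION
Constraint 2 (Z != U) on D(Z)={5,6,7} D(U)={3,4,5,6,7}: no change => not a revision
Constraint 3 (X + U = Z) on D(X)={2,3,5} D(U)={3,4,5,6,7} D(Z)={5,6,7}: X {2,3,5}->{2,3}; U {3,4,5,6,7}->{3,4,5} => REVISION
Constraint 4 (U != Z) on D(U)={3,4,5} D(Z)={5,6,7}: no change => not a revision
Total revisions = 2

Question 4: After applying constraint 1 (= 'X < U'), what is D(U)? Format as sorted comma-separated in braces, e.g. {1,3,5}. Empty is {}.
Answer: {3,4,5,6,7}

Derivation:
Constraint 1 (X < U) on D(X)={2,3,5} D(U)={2,3,4,5,6,7}: U {2,3,4,5,6,7}->{3,4,5,6,7}
So after constraint 1: D(U) = {3,4,5,6,7}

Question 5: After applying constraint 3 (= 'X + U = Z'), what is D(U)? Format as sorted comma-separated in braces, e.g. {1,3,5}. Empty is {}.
Answer: {3,4,5}

Derivation:
Constraint 1 (X < U) on D(X)={2,3,5} D(U)={2,3,4,5,6,7}: U {2,3,4,5,6,7}->{3,4,5,6,7}
Constraint 2 (Z != U) on D(Z)={5,6,7} D(U)={3,4,5,6,7}: no change
Constraint 3 (X + U = Z) on D(X)={2,3,5} D(U)={3,4,5,6,7} D(Z)={5,6,7}: X {2,3,5}->{2,3}; U {3,4,5,6,7}->{3,4,5}
So after constraint 3: D(U) = {3,4,5}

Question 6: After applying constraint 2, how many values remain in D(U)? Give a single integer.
Answer: 5

Derivation:
Constraint 1 (X < U) on D(X)={2,3,5} D(U)={2,3,4,5,6,7}: U {2,3,4,5,6,7}->{3,4,5,6,7}
Constraint 2 (Z != U) on D(Z)={5,6,7} D(U)={3,4,5,6,7}: no change
So after constraint 2: D(U)={3,4,5,6,7}, size = 5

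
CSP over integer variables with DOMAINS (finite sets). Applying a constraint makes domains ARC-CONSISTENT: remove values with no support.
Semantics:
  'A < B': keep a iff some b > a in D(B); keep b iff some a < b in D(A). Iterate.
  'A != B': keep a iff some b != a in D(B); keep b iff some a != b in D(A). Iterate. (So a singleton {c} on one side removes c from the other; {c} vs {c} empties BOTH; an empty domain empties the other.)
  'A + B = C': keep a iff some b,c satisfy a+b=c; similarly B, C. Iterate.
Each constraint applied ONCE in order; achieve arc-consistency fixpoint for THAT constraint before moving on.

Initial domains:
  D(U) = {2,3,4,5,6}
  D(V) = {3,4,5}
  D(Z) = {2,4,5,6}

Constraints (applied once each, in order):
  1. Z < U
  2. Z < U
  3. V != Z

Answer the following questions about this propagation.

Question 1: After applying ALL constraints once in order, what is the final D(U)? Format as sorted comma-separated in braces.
Constraint 1 (Z < U) on D(Z)={2,4,5,6} D(U)={2,3,4,5,6}: Z {2,4,5,6}->{2,4,5}; U {2,3,4,5,6}->{3,4,5,6}
Constraint 2 (Z < U) on D(Z)={2,4,5} D(U)={3,4,5,6}: no change
Constraint 3 (V != Z) on D(V)={3,4,5} D(Z)={2,4,5}: no change
So after all 3 constraints: D(U) = {3,4,5,6}

Answer: {3,4,5,6}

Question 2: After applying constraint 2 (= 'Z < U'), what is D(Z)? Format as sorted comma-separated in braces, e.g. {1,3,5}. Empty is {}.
Constraint 1 (Z < U) on D(Z)={2,4,5,6} D(U)={2,3,4,5,6}: Z {2,4,5,6}->{2,4,5}; U {2,3,4,5,6}->{3,4,5,6}
Constraint 2 (Z < U) on D(Z)={2,4,5} D(U)={3,4,5,6}: no change
So after constraint 2: D(Z) = {2,4,5}

Answer: {2,4,5}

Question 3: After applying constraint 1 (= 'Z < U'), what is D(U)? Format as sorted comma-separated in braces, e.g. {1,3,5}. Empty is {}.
Constraint 1 (Z < U) on D(Z)={2,4,5,6} D(U)={2,3,4,5,6}: Z {2,4,5,6}->{2,4,5}; U {2,3,4,5,6}->{3,4,5,6}
So after constraint 1: D(U) = {3,4,5,6}

Answer: {3,4,5,6}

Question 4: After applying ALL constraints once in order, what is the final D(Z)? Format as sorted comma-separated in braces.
Constraint 1 (Z < U) on D(Z)={2,4,5,6} D(U)={2,3,4,5,6}: Z {2,4,5,6}->{2,4,5}; U {2,3,4,5,6}->{3,4,5,6}
Constraint 2 (Z < U) on D(Z)={2,4,5} D(U)={3,4,5,6}: no change
Constraint 3 (V != Z) on D(V)={3,4,5} D(Z)={2,4,5}: no change
So after all 3 constraints: D(Z) = {2,4,5}

Answer: {2,4,5}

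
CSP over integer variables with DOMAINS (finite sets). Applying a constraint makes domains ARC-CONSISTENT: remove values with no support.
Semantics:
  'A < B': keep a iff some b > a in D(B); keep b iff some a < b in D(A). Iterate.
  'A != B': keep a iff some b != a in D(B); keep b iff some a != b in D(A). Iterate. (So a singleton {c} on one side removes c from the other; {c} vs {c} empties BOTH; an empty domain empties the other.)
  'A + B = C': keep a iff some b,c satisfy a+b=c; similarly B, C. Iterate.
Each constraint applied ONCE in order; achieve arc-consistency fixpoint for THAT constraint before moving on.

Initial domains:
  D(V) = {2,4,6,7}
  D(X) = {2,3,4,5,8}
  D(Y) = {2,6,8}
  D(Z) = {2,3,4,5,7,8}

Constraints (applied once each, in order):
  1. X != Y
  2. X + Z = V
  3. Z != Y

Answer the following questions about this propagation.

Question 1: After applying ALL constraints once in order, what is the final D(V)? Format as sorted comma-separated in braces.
Constraint 1 (X != Y) on D(X)={2,3,4,5,8} D(Y)={2,6,8}: no change
Constraint 2 (X + Z = V) on D(X)={2,3,4,5,8} D(Z)={2,3,4,5,7,8} D(V)={2,4,6,7}: X {2,3,4,5,8}->{2,3,4,5}; Z {2,3,4,5,7,8}->{2,3,4,5}; V {2,4,6,7}->{4,6,7}
Constraint 3 (Z != Y) on D(Z)={2,3,4,5} D(Y)={2,6,8}: no change
So after all 3 constraints: D(V) = {4,6,7}

Answer: {4,6,7}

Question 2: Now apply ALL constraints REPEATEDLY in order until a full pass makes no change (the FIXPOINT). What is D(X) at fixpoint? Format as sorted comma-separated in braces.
pass 0 (initial): D(X)={2,3,4,5,8}
pass 1: V {2,4,6,7}->{4,6,7}; X {2,3,4,5,8}->{2,3,4,5}; Z {2,3,4,5,7,8}->{2,3,4,5}
pass 2: no change
Fixpoint after 2 passes: D(X) = {2,3,4,5}

Answer: {2,3,4,5}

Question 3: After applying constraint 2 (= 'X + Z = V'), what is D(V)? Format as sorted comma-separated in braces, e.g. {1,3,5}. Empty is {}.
Answer: {4,6,7}

Derivation:
Constraint 1 (X != Y) on D(X)={2,3,4,5,8} D(Y)={2,6,8}: no change
Constraint 2 (X + Z = V) on D(X)={2,3,4,5,8} D(Z)={2,3,4,5,7,8} D(V)={2,4,6,7}: X {2,3,4,5,8}->{2,3,4,5}; Z {2,3,4,5,7,8}->{2,3,4,5}; V {2,4,6,7}->{4,6,7}
So after constraint 2: D(V) = {4,6,7}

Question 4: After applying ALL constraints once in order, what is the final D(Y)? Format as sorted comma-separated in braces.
Answer: {2,6,8}

Derivation:
Constraint 1 (X != Y) on D(X)={2,3,4,5,8} D(Y)={2,6,8}: no change
Constraint 2 (X + Z = V) on D(X)={2,3,4,5,8} D(Z)={2,3,4,5,7,8} D(V)={2,4,6,7}: X {2,3,4,5,8}->{2,3,4,5}; Z {2,3,4,5,7,8}->{2,3,4,5}; V {2,4,6,7}->{4,6,7}
Constraint 3 (Z != Y) on D(Z)={2,3,4,5} D(Y)={2,6,8}: no change
So after all 3 constraints: D(Y) = {2,6,8}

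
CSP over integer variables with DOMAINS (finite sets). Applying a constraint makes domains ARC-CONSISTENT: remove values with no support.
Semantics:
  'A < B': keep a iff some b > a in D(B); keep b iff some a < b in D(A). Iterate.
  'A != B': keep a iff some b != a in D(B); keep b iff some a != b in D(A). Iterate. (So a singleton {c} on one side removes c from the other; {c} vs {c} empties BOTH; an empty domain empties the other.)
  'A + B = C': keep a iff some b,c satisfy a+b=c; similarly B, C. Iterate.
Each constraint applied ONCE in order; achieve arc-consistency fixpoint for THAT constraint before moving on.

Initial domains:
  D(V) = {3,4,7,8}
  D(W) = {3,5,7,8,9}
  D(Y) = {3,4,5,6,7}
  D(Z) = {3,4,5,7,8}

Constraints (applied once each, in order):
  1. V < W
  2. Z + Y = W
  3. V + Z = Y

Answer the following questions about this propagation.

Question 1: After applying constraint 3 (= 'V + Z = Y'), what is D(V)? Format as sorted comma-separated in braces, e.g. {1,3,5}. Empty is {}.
Answer: {3}

Derivation:
Constraint 1 (V < W) on D(V)={3,4,7,8} D(W)={3,5,7,8,9}: W {3,5,7,8,9}->{5,7,8,9}
Constraint 2 (Z + Y = W) on D(Z)={3,4,5,7,8} D(Y)={3,4,5,6,7} D(W)={5,7,8,9}: Z {3,4,5,7,8}->{3,4,5}; Y {3,4,5,6,7}->{3,4,5,6}; W {5,7,8,9}->{7,8,9}
Constraint 3 (V + Z = Y) on D(V)={3,4,7,8} D(Z)={3,4,5} D(Y)={3,4,5,6}: V {3,4,7,8}->{3}; Z {3,4,5}->{3}; Y {3,4,5,6}->{6}
So after constraint 3: D(V) = {3}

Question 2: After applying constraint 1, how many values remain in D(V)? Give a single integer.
Answer: 4

Derivation:
Constraint 1 (V < W) on D(V)={3,4,7,8} D(W)={3,5,7,8,9}: W {3,5,7,8,9}->{5,7,8,9}
So after constraint 1: D(V)={3,4,7,8}, size = 4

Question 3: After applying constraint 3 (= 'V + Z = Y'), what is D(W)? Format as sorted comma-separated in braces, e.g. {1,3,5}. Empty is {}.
Constraint 1 (V < W) on D(V)={3,4,7,8} D(W)={3,5,7,8,9}: W {3,5,7,8,9}->{5,7,8,9}
Constraint 2 (Z + Y = W) on D(Z)={3,4,5,7,8} D(Y)={3,4,5,6,7} D(W)={5,7,8,9}: Z {3,4,5,7,8}->{3,4,5}; Y {3,4,5,6,7}->{3,4,5,6}; W {5,7,8,9}->{7,8,9}
Constraint 3 (V + Z = Y) on D(V)={3,4,7,8} D(Z)={3,4,5} D(Y)={3,4,5,6}: V {3,4,7,8}->{3}; Z {3,4,5}->{3}; Y {3,4,5,6}->{6}
So after constraint 3: D(W) = {7,8,9}

Answer: {7,8,9}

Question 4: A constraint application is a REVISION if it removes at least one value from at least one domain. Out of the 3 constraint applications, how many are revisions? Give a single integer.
Constraint 1 (V < W) on D(V)={3,4,7,8} D(W)={3,5,7,8,9}: W {3,5,7,8,9}->{5,7,8,9} => REVISION
Constraint 2 (Z + Y = W) on D(Z)={3,4,5,7,8} D(Y)={3,4,5,6,7} D(W)={5,7,8,9}: Z {3,4,5,7,8}->{3,4,5}; Y {3,4,5,6,7}->{3,4,5,6}; W {5,7,8,9}->{7,8,9} => REVISION
Constraint 3 (V + Z = Y) on D(V)={3,4,7,8} D(Z)={3,4,5} D(Y)={3,4,5,6}: V {3,4,7,8}->{3}; Z {3,4,5}->{3}; Y {3,4,5,6}->{6} => REVISION
Total revisions = 3

Answer: 3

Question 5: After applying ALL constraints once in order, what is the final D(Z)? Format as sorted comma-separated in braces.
Answer: {3}

Derivation:
Constraint 1 (V < W) on D(V)={3,4,7,8} D(W)={3,5,7,8,9}: W {3,5,7,8,9}->{5,7,8,9}
Constraint 2 (Z + Y = W) on D(Z)={3,4,5,7,8} D(Y)={3,4,5,6,7} D(W)={5,7,8,9}: Z {3,4,5,7,8}->{3,4,5}; Y {3,4,5,6,7}->{3,4,5,6}; W {5,7,8,9}->{7,8,9}
Constraint 3 (V + Z = Y) on D(V)={3,4,7,8} D(Z)={3,4,5} D(Y)={3,4,5,6}: V {3,4,7,8}->{3}; Z {3,4,5}->{3}; Y {3,4,5,6}->{6}
So after all 3 constraints: D(Z) = {3}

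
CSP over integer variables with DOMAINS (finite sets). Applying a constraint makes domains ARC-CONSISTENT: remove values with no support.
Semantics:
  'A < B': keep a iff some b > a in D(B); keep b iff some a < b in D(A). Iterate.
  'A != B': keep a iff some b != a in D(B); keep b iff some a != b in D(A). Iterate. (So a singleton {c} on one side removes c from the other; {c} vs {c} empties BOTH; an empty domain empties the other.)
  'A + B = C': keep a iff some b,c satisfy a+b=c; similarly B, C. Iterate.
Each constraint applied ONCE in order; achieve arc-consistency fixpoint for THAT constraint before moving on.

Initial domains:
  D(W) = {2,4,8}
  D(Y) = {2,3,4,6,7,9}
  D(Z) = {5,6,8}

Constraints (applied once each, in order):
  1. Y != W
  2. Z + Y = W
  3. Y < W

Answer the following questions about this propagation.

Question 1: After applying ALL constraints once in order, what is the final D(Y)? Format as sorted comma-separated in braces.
Answer: {2,3}

Derivation:
Constraint 1 (Y != W) on D(Y)={2,3,4,6,7,9} D(W)={2,4,8}: no change
Constraint 2 (Z + Y = W) on D(Z)={5,6,8} D(Y)={2,3,4,6,7,9} D(W)={2,4,8}: Z {5,6,8}->{5,6}; Y {2,3,4,6,7,9}->{2,3}; W {2,4,8}->{8}
Constraint 3 (Y < W) on D(Y)={2,3} D(W)={8}: no change
So after all 3 constraints: D(Y) = {2,3}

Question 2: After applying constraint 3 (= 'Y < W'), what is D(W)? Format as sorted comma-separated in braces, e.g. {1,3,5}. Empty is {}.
Answer: {8}

Derivation:
Constraint 1 (Y != W) on D(Y)={2,3,4,6,7,9} D(W)={2,4,8}: no change
Constraint 2 (Z + Y = W) on D(Z)={5,6,8} D(Y)={2,3,4,6,7,9} D(W)={2,4,8}: Z {5,6,8}->{5,6}; Y {2,3,4,6,7,9}->{2,3}; W {2,4,8}->{8}
Constraint 3 (Y < W) on D(Y)={2,3} D(W)={8}: no change
So after constraint 3: D(W) = {8}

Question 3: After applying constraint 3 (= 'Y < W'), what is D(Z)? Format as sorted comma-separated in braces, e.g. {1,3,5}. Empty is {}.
Constraint 1 (Y != W) on D(Y)={2,3,4,6,7,9} D(W)={2,4,8}: no change
Constraint 2 (Z + Y = W) on D(Z)={5,6,8} D(Y)={2,3,4,6,7,9} D(W)={2,4,8}: Z {5,6,8}->{5,6}; Y {2,3,4,6,7,9}->{2,3}; W {2,4,8}->{8}
Constraint 3 (Y < W) on D(Y)={2,3} D(W)={8}: no change
So after constraint 3: D(Z) = {5,6}

Answer: {5,6}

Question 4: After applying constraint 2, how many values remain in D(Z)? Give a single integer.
Constraint 1 (Y != W) on D(Y)={2,3,4,6,7,9} D(W)={2,4,8}: no change
Constraint 2 (Z + Y = W) on D(Z)={5,6,8} D(Y)={2,3,4,6,7,9} D(W)={2,4,8}: Z {5,6,8}->{5,6}; Y {2,3,4,6,7,9}->{2,3}; W {2,4,8}->{8}
So after constraint 2: D(Z)={5,6}, size = 2

Answer: 2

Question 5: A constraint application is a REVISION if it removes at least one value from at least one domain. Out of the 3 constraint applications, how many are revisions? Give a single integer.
Answer: 1

Derivation:
Constraint 1 (Y != W) on D(Y)={2,3,4,6,7,9} D(W)={2,4,8}: no change => not a revision
Constraint 2 (Z + Y = W) on D(Z)={5,6,8} D(Y)={2,3,4,6,7,9} D(W)={2,4,8}: Z {5,6,8}->{5,6}; Y {2,3,4,6,7,9}->{2,3}; W {2,4,8}->{8} => REVISION
Constraint 3 (Y < W) on D(Y)={2,3} D(W)={8}: no change => not a revision
Total revisions = 1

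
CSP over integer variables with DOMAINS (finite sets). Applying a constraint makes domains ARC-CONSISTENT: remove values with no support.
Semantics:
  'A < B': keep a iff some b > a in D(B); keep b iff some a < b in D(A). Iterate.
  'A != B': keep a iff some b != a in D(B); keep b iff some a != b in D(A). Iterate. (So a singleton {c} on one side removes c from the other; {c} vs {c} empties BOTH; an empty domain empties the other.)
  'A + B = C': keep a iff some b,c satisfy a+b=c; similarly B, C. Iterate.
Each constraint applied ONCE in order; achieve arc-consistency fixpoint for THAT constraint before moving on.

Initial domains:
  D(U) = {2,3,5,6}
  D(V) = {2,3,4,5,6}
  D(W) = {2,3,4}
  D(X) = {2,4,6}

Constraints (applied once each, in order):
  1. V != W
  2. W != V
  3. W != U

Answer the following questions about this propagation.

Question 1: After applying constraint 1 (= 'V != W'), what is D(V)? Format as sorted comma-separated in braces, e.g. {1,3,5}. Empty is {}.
Constraint 1 (V != W) on D(V)={2,3,4,5,6} D(W)={2,3,4}: no change
So after constraint 1: D(V) = {2,3,4,5,6}

Answer: {2,3,4,5,6}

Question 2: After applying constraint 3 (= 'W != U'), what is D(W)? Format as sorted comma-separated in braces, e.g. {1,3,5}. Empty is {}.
Answer: {2,3,4}

Derivation:
Constraint 1 (V != W) on D(V)={2,3,4,5,6} D(W)={2,3,4}: no change
Constraint 2 (W != V) on D(W)={2,3,4} D(V)={2,3,4,5,6}: no change
Constraint 3 (W != U) on D(W)={2,3,4} D(U)={2,3,5,6}: no change
So after constraint 3: D(W) = {2,3,4}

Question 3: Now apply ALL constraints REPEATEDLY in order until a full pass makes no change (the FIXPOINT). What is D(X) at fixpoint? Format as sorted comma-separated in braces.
pass 0 (initial): D(X)={2,4,6}
pass 1: no change
Fixpoint after 1 passes: D(X) = {2,4,6}

Answer: {2,4,6}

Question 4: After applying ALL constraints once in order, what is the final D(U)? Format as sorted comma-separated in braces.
Answer: {2,3,5,6}

Derivation:
Constraint 1 (V != W) on D(V)={2,3,4,5,6} D(W)={2,3,4}: no change
Constraint 2 (W != V) on D(W)={2,3,4} D(V)={2,3,4,5,6}: no change
Constraint 3 (W != U) on D(W)={2,3,4} D(U)={2,3,5,6}: no change
So after all 3 constraints: D(U) = {2,3,5,6}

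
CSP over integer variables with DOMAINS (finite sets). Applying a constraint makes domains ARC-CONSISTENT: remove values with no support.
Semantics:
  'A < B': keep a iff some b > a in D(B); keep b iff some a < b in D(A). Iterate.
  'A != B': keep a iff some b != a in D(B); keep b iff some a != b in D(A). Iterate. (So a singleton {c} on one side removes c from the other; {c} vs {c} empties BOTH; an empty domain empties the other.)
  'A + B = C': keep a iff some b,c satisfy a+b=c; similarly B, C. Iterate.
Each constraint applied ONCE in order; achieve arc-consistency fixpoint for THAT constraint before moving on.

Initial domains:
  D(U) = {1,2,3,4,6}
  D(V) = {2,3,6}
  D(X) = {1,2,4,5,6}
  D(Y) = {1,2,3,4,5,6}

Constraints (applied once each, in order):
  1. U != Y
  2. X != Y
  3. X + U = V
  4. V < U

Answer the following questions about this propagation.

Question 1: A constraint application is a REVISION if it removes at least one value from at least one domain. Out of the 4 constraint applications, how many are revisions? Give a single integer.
Answer: 2

Derivation:
Constraint 1 (U != Y) on D(U)={1,2,3,4,6} D(Y)={1,2,3,4,5,6}: no change => not a revision
Constraint 2 (X != Y) on D(X)={1,2,4,5,6} D(Y)={1,2,3,4,5,6}: no change => not a revision
Constraint 3 (X + U = V) on D(X)={1,2,4,5,6} D(U)={1,2,3,4,6} D(V)={2,3,6}: X {1,2,4,5,6}->{1,2,4,5}; U {1,2,3,4,6}->{1,2,4} => REVISION
Constraint 4 (V < U) on D(V)={2,3,6} D(U)={1,2,4}: V {2,3,6}->{2,3}; U {1,2,4}->{4} => REVISION
Total revisions = 2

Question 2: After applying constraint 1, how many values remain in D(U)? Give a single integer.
Constraint 1 (U != Y) on D(U)={1,2,3,4,6} D(Y)={1,2,3,4,5,6}: no change
So after constraint 1: D(U)={1,2,3,4,6}, size = 5

Answer: 5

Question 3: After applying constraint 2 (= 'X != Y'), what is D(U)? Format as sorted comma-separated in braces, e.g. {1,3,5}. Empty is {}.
Answer: {1,2,3,4,6}

Derivation:
Constraint 1 (U != Y) on D(U)={1,2,3,4,6} D(Y)={1,2,3,4,5,6}: no change
Constraint 2 (X != Y) on D(X)={1,2,4,5,6} D(Y)={1,2,3,4,5,6}: no change
So after constraint 2: D(U) = {1,2,3,4,6}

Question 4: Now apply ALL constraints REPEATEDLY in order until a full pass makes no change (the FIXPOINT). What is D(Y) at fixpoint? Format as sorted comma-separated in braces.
Answer: {}

Derivation:
pass 0 (initial): D(Y)={1,2,3,4,5,6}
pass 1: U {1,2,3,4,6}->{4}; V {2,3,6}->{2,3}; X {1,2,4,5,6}->{1,2,4,5}
pass 2: U {4}->{}; V {2,3}->{}; X {1,2,4,5}->{}; Y {1,2,3,4,5,6}->{1,2,3,5,6}
pass 3: Y {1,2,3,5,6}->{}
pass 4: no change
Fixpoint after 4 passes: D(Y) = {}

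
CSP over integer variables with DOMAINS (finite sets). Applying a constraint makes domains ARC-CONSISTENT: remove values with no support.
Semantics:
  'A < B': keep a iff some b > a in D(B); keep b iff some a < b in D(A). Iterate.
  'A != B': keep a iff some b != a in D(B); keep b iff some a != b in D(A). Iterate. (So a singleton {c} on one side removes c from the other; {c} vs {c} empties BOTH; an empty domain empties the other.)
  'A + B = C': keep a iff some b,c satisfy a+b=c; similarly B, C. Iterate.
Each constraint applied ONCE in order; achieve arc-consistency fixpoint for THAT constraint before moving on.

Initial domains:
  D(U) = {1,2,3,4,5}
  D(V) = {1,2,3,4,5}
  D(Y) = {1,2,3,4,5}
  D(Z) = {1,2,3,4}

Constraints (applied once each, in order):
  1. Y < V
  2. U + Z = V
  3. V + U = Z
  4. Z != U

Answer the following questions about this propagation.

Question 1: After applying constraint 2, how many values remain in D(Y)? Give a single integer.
Constraint 1 (Y < V) on D(Y)={1,2,3,4,5} D(V)={1,2,3,4,5}: Y {1,2,3,4,5}->{1,2,3,4}; V {1,2,3,4,5}->{2,3,4,5}
Constraint 2 (U + Z = V) on D(U)={1,2,3,4,5} D(Z)={1,2,3,4} D(V)={2,3,4,5}: U {1,2,3,4,5}->{1,2,3,4}
So after constraint 2: D(Y)={1,2,3,4}, size = 4

Answer: 4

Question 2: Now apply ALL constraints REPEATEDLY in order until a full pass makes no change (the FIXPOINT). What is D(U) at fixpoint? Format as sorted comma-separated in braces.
pass 0 (initial): D(U)={1,2,3,4,5}
pass 1: U {1,2,3,4,5}->{1,2}; V {1,2,3,4,5}->{2,3}; Y {1,2,3,4,5}->{1,2,3,4}; Z {1,2,3,4}->{3,4}
pass 2: U {1,2}->{}; V {2,3}->{}; Y {1,2,3,4}->{1,2}; Z {3,4}->{}
pass 3: Y {1,2}->{}
pass 4: no change
Fixpoint after 4 passes: D(U) = {}

Answer: {}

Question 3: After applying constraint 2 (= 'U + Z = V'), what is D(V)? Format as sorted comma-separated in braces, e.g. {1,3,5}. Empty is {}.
Constraint 1 (Y < V) on D(Y)={1,2,3,4,5} D(V)={1,2,3,4,5}: Y {1,2,3,4,5}->{1,2,3,4}; V {1,2,3,4,5}->{2,3,4,5}
Constraint 2 (U + Z = V) on D(U)={1,2,3,4,5} D(Z)={1,2,3,4} D(V)={2,3,4,5}: U {1,2,3,4,5}->{1,2,3,4}
So after constraint 2: D(V) = {2,3,4,5}

Answer: {2,3,4,5}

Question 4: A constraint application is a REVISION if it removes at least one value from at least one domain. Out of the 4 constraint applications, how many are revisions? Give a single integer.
Answer: 3

Derivation:
Constraint 1 (Y < V) on D(Y)={1,2,3,4,5} D(V)={1,2,3,4,5}: Y {1,2,3,4,5}->{1,2,3,4}; V {1,2,3,4,5}->{2,3,4,5} => REVISION
Constraint 2 (U + Z = V) on D(U)={1,2,3,4,5} D(Z)={1,2,3,4} D(V)={2,3,4,5}: U {1,2,3,4,5}->{1,2,3,4} => REVISION
Constraint 3 (V + U = Z) on D(V)={2,3,4,5} D(U)={1,2,3,4} D(Z)={1,2,3,4}: V {2,3,4,5}->{2,3}; U {1,2,3,4}->{1,2}; Z {1,2,3,4}->{3,4} => REVISION
Constraint 4 (Z != U) on D(Z)={3,4} D(U)={1,2}: no change => not a revision
Total revisions = 3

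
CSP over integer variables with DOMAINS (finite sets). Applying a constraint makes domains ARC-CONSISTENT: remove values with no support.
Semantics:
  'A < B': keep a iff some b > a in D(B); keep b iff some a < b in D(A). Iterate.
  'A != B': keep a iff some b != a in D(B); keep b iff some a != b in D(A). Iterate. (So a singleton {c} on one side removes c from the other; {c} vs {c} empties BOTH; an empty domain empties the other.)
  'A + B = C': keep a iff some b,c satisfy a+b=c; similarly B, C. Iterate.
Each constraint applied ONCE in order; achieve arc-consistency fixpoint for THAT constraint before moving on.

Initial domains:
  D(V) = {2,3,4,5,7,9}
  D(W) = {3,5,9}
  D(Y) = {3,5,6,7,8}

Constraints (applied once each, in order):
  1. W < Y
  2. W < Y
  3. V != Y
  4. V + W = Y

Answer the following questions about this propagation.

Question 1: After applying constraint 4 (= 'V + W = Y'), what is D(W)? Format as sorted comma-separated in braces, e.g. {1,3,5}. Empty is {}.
Constraint 1 (W < Y) on D(W)={3,5,9} D(Y)={3,5,6,7,8}: W {3,5,9}->{3,5}; Y {3,5,6,7,8}->{5,6,7,8}
Constraint 2 (W < Y) on D(W)={3,5} D(Y)={5,6,7,8}: no change
Constraint 3 (V != Y) on D(V)={2,3,4,5,7,9} D(Y)={5,6,7,8}: no change
Constraint 4 (V + W = Y) on D(V)={2,3,4,5,7,9} D(W)={3,5} D(Y)={5,6,7,8}: V {2,3,4,5,7,9}->{2,3,4,5}
So after constraint 4: D(W) = {3,5}

Answer: {3,5}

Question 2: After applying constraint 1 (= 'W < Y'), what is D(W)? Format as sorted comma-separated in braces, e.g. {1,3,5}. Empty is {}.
Answer: {3,5}

Derivation:
Constraint 1 (W < Y) on D(W)={3,5,9} D(Y)={3,5,6,7,8}: W {3,5,9}->{3,5}; Y {3,5,6,7,8}->{5,6,7,8}
So after constraint 1: D(W) = {3,5}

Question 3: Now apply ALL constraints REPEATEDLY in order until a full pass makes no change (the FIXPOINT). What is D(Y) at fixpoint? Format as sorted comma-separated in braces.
Answer: {5,6,7,8}

Derivation:
pass 0 (initial): D(Y)={3,5,6,7,8}
pass 1: V {2,3,4,5,7,9}->{2,3,4,5}; W {3,5,9}->{3,5}; Y {3,5,6,7,8}->{5,6,7,8}
pass 2: no change
Fixpoint after 2 passes: D(Y) = {5,6,7,8}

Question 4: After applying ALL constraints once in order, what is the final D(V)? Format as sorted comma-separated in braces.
Answer: {2,3,4,5}

Derivation:
Constraint 1 (W < Y) on D(W)={3,5,9} D(Y)={3,5,6,7,8}: W {3,5,9}->{3,5}; Y {3,5,6,7,8}->{5,6,7,8}
Constraint 2 (W < Y) on D(W)={3,5} D(Y)={5,6,7,8}: no change
Constraint 3 (V != Y) on D(V)={2,3,4,5,7,9} D(Y)={5,6,7,8}: no change
Constraint 4 (V + W = Y) on D(V)={2,3,4,5,7,9} D(W)={3,5} D(Y)={5,6,7,8}: V {2,3,4,5,7,9}->{2,3,4,5}
So after all 4 constraints: D(V) = {2,3,4,5}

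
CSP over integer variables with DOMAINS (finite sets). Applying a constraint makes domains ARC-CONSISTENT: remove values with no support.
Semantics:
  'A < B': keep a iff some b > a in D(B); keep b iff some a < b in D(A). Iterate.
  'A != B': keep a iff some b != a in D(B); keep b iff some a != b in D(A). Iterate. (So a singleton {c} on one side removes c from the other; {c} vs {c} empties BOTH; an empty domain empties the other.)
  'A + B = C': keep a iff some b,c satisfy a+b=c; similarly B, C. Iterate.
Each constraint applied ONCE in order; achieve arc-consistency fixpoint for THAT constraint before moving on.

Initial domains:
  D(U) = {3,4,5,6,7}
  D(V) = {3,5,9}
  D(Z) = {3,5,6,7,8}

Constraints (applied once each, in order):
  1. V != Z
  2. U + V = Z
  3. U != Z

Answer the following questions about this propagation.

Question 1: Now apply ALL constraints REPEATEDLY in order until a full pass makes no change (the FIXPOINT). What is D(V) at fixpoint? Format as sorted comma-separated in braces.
pass 0 (initial): D(V)={3,5,9}
pass 1: U {3,4,5,6,7}->{3,4,5}; V {3,5,9}->{3,5}; Z {3,5,6,7,8}->{6,7,8}
pass 2: no change
Fixpoint after 2 passes: D(V) = {3,5}

Answer: {3,5}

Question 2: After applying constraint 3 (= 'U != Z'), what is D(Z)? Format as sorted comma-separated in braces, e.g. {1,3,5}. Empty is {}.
Constraint 1 (V != Z) on D(V)={3,5,9} D(Z)={3,5,6,7,8}: no change
Constraint 2 (U + V = Z) on D(U)={3,4,5,6,7} D(V)={3,5,9} D(Z)={3,5,6,7,8}: U {3,4,5,6,7}->{3,4,5}; V {3,5,9}->{3,5}; Z {3,5,6,7,8}->{6,7,8}
Constraint 3 (U != Z) on D(U)={3,4,5} D(Z)={6,7,8}: no change
So after constraint 3: D(Z) = {6,7,8}

Answer: {6,7,8}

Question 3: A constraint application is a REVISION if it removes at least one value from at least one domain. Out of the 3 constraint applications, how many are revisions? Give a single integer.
Answer: 1

Derivation:
Constraint 1 (V != Z) on D(V)={3,5,9} D(Z)={3,5,6,7,8}: no change => not a revision
Constraint 2 (U + V = Z) on D(U)={3,4,5,6,7} D(V)={3,5,9} D(Z)={3,5,6,7,8}: U {3,4,5,6,7}->{3,4,5}; V {3,5,9}->{3,5}; Z {3,5,6,7,8}->{6,7,8} => REVISION
Constraint 3 (U != Z) on D(U)={3,4,5} D(Z)={6,7,8}: no change => not a revision
Total revisions = 1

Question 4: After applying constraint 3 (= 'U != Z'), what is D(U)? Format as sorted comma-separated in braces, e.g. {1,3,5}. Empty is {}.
Answer: {3,4,5}

Derivation:
Constraint 1 (V != Z) on D(V)={3,5,9} D(Z)={3,5,6,7,8}: no change
Constraint 2 (U + V = Z) on D(U)={3,4,5,6,7} D(V)={3,5,9} D(Z)={3,5,6,7,8}: U {3,4,5,6,7}->{3,4,5}; V {3,5,9}->{3,5}; Z {3,5,6,7,8}->{6,7,8}
Constraint 3 (U != Z) on D(U)={3,4,5} D(Z)={6,7,8}: no change
So after constraint 3: D(U) = {3,4,5}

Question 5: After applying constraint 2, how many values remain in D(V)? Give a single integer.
Answer: 2

Derivation:
Constraint 1 (V != Z) on D(V)={3,5,9} D(Z)={3,5,6,7,8}: no change
Constraint 2 (U + V = Z) on D(U)={3,4,5,6,7} D(V)={3,5,9} D(Z)={3,5,6,7,8}: U {3,4,5,6,7}->{3,4,5}; V {3,5,9}->{3,5}; Z {3,5,6,7,8}->{6,7,8}
So after constraint 2: D(V)={3,5}, size = 2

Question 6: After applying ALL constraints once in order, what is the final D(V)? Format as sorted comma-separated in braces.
Answer: {3,5}

Derivation:
Constraint 1 (V != Z) on D(V)={3,5,9} D(Z)={3,5,6,7,8}: no change
Constraint 2 (U + V = Z) on D(U)={3,4,5,6,7} D(V)={3,5,9} D(Z)={3,5,6,7,8}: U {3,4,5,6,7}->{3,4,5}; V {3,5,9}->{3,5}; Z {3,5,6,7,8}->{6,7,8}
Constraint 3 (U != Z) on D(U)={3,4,5} D(Z)={6,7,8}: no change
So after all 3 constraints: D(V) = {3,5}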